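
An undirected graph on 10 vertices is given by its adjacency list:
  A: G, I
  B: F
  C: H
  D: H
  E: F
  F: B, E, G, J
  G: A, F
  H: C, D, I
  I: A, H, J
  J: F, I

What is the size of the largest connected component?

Starting from A we can reach A, B, C, D, E, F, G, H, I, J. That is one component of size 10.
The largest has 10 vertices.

10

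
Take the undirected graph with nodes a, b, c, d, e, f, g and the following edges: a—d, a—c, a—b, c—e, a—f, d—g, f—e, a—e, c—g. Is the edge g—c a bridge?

No

After removing g—c, the path g-d-a-c still connects them, so the edge is not a bridge.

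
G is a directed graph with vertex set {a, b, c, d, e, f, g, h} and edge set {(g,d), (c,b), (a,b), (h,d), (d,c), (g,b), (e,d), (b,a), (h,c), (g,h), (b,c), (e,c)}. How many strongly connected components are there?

6

{a, b, c} are all mutually reachable — one SCC of size 3.
{g} is an SCC by itself.
{d} is an SCC by itself.
{f} is an SCC by itself.
{e} is an SCC by itself.
(and 1 more singleton SCC)
That gives 6 strongly connected components.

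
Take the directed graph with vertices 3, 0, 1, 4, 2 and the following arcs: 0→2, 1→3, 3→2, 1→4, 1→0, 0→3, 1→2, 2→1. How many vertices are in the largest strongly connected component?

4

{0, 1, 2, 3} are all mutually reachable — one SCC of size 4.
{4} is an SCC by itself.
The largest has 4 vertices.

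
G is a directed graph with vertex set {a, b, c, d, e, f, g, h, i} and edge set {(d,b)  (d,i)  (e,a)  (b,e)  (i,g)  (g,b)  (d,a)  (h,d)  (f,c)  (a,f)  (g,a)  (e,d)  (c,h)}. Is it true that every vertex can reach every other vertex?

Yes

From f we can reach every vertex (a, b, c, d, e, f, g, h, i), and every vertex can reach f (a, b, c, d, e, f, g, h, i). So the whole graph is one strongly connected component.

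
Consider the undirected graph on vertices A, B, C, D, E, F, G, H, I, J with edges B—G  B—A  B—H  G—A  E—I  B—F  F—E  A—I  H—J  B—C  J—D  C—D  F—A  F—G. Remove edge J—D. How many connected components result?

J and D are still connected via J-H-B-C-D, so the component count stays at 1.

1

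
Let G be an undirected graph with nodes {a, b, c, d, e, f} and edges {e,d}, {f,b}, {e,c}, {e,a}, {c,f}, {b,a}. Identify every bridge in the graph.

The edges on the cycle e-c-f-b-a-e are not bridges since each lies on that cycle.
But removing e—d disconnects e from d — this is a bridge.

d-e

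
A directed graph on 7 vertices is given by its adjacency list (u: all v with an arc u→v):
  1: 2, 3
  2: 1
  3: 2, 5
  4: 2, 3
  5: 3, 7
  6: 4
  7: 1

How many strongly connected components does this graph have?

3

{1, 2, 3, 5, 7} are all mutually reachable — one SCC of size 5.
{4} is an SCC by itself.
{6} is an SCC by itself.
That gives 3 strongly connected components.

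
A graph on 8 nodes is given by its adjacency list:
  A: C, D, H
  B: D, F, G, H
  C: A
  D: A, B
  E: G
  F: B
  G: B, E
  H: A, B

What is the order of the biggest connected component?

8

Starting from A we can reach A, B, C, D, E, F, G, H. That is one component of size 8.
The largest has 8 vertices.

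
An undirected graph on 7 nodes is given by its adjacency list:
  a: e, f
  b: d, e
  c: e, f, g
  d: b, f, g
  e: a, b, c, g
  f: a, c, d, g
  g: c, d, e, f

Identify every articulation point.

none

Removing d, for instance, still leaves 1 component. No single vertex removal increases the component count — the graph has no articulation points.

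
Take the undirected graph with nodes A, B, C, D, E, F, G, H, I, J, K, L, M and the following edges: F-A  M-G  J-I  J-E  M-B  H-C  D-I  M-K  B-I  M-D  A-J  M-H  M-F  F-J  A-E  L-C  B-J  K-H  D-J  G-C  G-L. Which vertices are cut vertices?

M

Removing M increases the component count from 1 to 2, so M is a cut vertex.
By contrast removing A leaves 1 component; it is not a cut vertex. No other vertex is a cut vertex either.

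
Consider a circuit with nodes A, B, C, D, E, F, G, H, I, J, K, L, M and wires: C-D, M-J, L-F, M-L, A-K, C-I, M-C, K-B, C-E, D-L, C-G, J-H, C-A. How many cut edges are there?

9

The edges on the cycle M-C-D-L-M are not bridges since each lies on that cycle.
But removing C-I disconnects C from I; removing C-G disconnects C from G; removing B-K disconnects B from K; removing A-K disconnects A from K — these are bridges.
In total 9 edges are bridges.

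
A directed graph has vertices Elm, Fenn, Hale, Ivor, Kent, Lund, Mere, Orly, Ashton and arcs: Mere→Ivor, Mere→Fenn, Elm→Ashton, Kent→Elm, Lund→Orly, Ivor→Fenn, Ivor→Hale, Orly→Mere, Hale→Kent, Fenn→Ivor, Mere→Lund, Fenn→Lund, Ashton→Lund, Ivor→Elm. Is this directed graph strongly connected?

Yes

From Hale we can reach every vertex (Elm, Fenn, Hale, Ivor, Kent, Lund, Mere, Orly, Ashton), and every vertex can reach Hale (Elm, Fenn, Hale, Ivor, Kent, Lund, Mere, Orly, Ashton). So the whole graph is one strongly connected component.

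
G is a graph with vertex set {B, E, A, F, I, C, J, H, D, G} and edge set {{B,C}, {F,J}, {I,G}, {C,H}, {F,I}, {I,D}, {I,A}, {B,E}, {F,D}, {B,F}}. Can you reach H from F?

From F we can reach A, B, C, D, E, F, G, H, I, J, which includes H.

Yes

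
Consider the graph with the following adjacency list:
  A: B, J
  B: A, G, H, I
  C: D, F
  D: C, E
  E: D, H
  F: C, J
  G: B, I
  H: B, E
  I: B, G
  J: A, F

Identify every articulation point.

B

Removing B increases the component count from 1 to 2, so B is a cut vertex.
By contrast removing C leaves 1 component; it is not a cut vertex. No other vertex is a cut vertex either.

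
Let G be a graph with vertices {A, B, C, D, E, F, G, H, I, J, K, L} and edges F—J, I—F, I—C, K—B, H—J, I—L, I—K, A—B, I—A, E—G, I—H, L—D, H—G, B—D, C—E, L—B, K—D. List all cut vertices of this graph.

I

Removing I increases the component count from 1 to 2, so I is a cut vertex.
By contrast removing D leaves 1 component; it is not a cut vertex. No other vertex is a cut vertex either.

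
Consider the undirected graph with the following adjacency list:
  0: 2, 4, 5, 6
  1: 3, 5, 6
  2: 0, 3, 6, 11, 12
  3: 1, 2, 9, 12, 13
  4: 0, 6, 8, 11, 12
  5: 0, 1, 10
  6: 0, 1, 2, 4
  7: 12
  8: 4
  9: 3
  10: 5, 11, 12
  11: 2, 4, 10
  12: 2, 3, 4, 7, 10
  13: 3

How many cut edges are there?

4

The edges on the cycle 12-10-5-0-6-2-3-12 are not bridges since each lies on that cycle.
But removing 3-13 disconnects 3 from 13; removing 3-9 disconnects 3 from 9; removing 8-4 disconnects 8 from 4; removing 7-12 disconnects 7 from 12 — these are bridges.
That makes 4 bridges.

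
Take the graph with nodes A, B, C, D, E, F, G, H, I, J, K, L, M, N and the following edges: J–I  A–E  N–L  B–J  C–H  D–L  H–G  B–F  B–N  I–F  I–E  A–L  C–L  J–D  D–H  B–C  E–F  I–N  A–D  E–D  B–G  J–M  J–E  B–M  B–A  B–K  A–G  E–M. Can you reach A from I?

Yes

From I we can reach A, B, C, D, E, F, G, H, I, J, K, L, M, N, which includes A.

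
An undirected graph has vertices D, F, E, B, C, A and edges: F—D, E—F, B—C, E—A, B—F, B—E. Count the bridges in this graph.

3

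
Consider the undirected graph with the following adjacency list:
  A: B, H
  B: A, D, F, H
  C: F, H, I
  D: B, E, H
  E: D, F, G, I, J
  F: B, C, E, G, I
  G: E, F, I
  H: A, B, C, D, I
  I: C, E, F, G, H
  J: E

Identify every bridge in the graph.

E-J

The edges on the cycle B-A-H-B are not bridges since each lies on that cycle.
But removing E-J disconnects E from J — this is a bridge.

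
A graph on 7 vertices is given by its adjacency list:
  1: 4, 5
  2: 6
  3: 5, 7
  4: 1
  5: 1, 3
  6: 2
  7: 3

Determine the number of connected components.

Starting from 2 we can reach 2, 6. That is one component of size 2.
Starting from 1 we can reach 1, 3, 4, 5, 7. That is one component of size 5.
Total: 2 components.

2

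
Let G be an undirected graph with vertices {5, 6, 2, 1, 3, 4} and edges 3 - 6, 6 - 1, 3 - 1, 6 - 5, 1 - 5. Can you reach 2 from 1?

No

The component containing 1 is {1, 3, 5, 6}, and 2 is not in it.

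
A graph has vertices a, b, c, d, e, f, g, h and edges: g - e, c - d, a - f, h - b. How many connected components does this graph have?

Starting from b we can reach b, h. That is one component of size 2.
Starting from a we can reach a, f. That is one component of size 2.
Starting from e we can reach e, g. That is one component of size 2.
Starting from c we can reach c, d. That is one component of size 2.
Total: 4 components.

4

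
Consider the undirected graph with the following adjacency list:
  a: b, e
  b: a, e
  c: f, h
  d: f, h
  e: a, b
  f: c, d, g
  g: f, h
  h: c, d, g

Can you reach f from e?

No

The component containing e is {a, b, e}, and f is not in it.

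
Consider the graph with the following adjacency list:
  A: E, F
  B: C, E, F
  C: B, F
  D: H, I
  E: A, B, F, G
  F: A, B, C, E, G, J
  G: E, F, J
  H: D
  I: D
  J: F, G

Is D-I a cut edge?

Removing D-I leaves no path between D and I: the component count goes from 2 to 3. So it is a bridge.

Yes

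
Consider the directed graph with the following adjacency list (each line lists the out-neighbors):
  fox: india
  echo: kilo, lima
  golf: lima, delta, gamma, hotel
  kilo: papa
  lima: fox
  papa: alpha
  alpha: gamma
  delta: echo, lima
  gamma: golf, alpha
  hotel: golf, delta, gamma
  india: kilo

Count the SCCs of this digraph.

1

{fox, echo, golf, kilo, lima, papa, alpha, delta, gamma, hotel, india} are all mutually reachable — one SCC of size 11.
That gives 1 strongly connected component.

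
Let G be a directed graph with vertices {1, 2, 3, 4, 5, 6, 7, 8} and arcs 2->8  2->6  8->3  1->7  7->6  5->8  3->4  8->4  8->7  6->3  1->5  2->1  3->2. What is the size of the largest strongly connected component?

7

{1, 2, 3, 5, 6, 7, 8} are all mutually reachable — one SCC of size 7.
{4} is an SCC by itself.
The largest has 7 vertices.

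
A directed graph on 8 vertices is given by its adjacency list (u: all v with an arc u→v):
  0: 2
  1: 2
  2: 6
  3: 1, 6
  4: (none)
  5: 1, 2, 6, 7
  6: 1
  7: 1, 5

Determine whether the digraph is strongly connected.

There is no directed path from 0 to 7, so the graph is not strongly connected.

No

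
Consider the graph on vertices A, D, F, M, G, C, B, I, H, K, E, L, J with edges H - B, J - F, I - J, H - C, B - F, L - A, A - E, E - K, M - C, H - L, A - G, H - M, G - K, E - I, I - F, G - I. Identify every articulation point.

H

Removing H increases the component count from 2 to 3, so H is a cut vertex.
By contrast removing C leaves 2 components; it is not a cut vertex. No other vertex is a cut vertex either.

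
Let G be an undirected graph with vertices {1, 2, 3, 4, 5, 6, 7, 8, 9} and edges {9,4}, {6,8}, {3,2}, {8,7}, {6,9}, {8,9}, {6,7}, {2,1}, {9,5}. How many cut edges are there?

The edges on the cycle 6-8-9-6 are not bridges since each lies on that cycle.
But removing 3-2 disconnects 3 from 2; removing 9-5 disconnects 9 from 5; removing 9-4 disconnects 9 from 4; removing 1-2 disconnects 1 from 2 — these are bridges.
That makes 4 bridges.

4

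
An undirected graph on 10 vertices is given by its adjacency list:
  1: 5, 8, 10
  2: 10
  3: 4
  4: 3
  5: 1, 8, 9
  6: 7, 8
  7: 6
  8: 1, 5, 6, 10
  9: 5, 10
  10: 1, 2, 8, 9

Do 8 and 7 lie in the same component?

Yes

From 8 we can reach 1, 2, 5, 6, 7, 8, 9, 10, which includes 7.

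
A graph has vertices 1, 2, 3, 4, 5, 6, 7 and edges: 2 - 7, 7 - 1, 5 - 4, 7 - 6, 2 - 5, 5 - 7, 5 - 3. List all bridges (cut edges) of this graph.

1-7, 3-5, 4-5, 6-7

The edges on the cycle 2-5-7-2 are not bridges since each lies on that cycle.
But removing 5 - 3 disconnects 5 from 3; removing 7 - 1 disconnects 7 from 1; removing 5 - 4 disconnects 5 from 4; removing 7 - 6 disconnects 7 from 6 — these are bridges.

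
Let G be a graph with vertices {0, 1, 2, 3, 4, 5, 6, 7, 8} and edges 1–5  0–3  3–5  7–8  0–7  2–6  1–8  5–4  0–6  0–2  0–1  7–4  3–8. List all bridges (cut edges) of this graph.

none

The edges on the cycle 0-2-6-0 are not bridges since each lies on that cycle.
Every edge lies on some cycle, so there are no bridges.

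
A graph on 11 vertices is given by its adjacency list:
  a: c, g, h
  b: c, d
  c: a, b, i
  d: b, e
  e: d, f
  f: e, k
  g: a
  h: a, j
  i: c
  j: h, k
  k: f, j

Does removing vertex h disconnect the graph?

Deleting h leaves 1 component (was 1) (its neighbors a, j remain connected to each other), so h is not a cut vertex.

No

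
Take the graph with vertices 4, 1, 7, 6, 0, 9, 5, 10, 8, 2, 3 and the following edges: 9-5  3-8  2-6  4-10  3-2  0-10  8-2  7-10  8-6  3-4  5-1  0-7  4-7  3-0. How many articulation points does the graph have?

Removing 3 increases the component count from 2 to 3, so 3 is a cut vertex.
Removing 5 increases the component count from 2 to 3, so 5 is a cut vertex.
By contrast removing 6 leaves 2 components; it is not a cut vertex. No other vertex is a cut vertex either.

2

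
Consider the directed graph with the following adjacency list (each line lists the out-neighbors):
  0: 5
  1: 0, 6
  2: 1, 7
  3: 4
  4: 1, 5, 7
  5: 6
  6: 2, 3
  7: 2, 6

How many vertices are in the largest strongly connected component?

{0, 1, 2, 3, 4, 5, 6, 7} are all mutually reachable — one SCC of size 8.
The largest has 8 vertices.

8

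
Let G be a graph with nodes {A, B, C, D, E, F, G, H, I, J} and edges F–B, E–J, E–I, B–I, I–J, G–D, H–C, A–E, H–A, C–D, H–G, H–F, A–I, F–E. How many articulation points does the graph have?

1

Removing H increases the component count from 1 to 2, so H is a cut vertex.
By contrast removing J leaves 1 component; it is not a cut vertex. No other vertex is a cut vertex either.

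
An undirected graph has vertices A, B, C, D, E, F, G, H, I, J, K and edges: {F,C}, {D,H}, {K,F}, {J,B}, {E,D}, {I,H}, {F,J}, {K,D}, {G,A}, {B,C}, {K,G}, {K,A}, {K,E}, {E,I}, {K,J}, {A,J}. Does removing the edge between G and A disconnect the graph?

No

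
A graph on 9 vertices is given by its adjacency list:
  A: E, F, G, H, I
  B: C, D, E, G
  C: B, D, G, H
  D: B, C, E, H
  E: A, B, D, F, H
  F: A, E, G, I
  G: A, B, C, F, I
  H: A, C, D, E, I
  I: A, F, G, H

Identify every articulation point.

none

Removing D, for instance, still leaves 1 component. No single vertex removal increases the component count — the graph has no articulation points.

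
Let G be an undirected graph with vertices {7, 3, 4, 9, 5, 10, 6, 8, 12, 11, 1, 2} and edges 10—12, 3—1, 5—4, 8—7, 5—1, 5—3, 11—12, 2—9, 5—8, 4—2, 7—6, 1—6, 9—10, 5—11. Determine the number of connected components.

1

Starting from 1 we can reach 1, 2, 3, 4, 5, 6, 7, 8, 9, 10, 11, 12. That is one component of size 12.
Total: 1 component.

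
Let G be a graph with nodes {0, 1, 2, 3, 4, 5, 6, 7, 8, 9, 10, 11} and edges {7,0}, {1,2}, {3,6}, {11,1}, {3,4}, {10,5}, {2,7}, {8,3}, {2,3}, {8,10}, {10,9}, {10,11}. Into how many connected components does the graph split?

Starting from 0 we can reach 0, 1, 2, 3, 4, 5, 6, 7, 8, 9, 10, 11. That is one component of size 12.
Total: 1 component.

1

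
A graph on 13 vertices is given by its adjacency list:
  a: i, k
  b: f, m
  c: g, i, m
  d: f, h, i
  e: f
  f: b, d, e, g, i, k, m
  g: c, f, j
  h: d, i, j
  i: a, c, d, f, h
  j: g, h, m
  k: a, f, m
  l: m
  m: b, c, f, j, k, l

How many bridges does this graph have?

2

The edges on the cycle f-d-i-f are not bridges since each lies on that cycle.
But removing m-l disconnects m from l; removing e-f disconnects e from f — these are bridges.
That makes 2 bridges.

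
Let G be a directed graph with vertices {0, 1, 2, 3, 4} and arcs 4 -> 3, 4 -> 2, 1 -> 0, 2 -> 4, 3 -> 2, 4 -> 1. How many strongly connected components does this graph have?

3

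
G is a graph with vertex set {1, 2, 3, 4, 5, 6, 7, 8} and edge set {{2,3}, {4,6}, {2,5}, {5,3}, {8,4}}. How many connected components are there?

7 is isolated — a component by itself.
1 is isolated — a component by itself.
Starting from 2 we can reach 2, 3, 5. That is one component of size 3.
Starting from 4 we can reach 4, 6, 8. That is one component of size 3.
Total: 4 components.

4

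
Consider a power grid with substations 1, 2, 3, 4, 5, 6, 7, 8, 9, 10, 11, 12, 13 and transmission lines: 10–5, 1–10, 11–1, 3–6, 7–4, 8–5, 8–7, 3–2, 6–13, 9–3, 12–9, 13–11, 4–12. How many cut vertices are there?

1

Removing 3 increases the component count from 1 to 2, so 3 is a cut vertex.
By contrast removing 9 leaves 1 component; it is not a cut vertex. No other vertex is a cut vertex either.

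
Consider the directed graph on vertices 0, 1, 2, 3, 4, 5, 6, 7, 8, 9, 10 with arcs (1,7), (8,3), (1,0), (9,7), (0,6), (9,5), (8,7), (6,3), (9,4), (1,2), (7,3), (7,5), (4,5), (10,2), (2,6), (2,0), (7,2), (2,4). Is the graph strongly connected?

No

There is no directed path from 10 to 1, so the graph is not strongly connected.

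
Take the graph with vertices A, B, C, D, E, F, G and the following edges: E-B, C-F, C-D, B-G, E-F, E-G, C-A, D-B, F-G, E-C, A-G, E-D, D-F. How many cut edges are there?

The edges on the cycle E-C-A-G-F-D-E are not bridges since each lies on that cycle.
Every edge lies on some cycle, so there are no bridges.

0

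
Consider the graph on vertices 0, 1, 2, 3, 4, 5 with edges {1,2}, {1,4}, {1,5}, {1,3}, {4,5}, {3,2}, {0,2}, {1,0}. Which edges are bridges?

The edges on the cycle 1-4-5-1 are not bridges since each lies on that cycle.
Every edge lies on some cycle, so there are no bridges.

none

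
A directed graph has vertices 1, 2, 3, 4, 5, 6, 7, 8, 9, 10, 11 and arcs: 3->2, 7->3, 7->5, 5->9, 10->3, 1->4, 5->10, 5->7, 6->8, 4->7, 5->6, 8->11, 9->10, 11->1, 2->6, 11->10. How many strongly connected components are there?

1

{1, 2, 3, 4, 5, 6, 7, 8, 9, 10, 11} are all mutually reachable — one SCC of size 11.
That gives 1 strongly connected component.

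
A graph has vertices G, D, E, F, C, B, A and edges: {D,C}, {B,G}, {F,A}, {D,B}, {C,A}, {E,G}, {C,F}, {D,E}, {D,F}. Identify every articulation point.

D

Removing D increases the component count from 1 to 2, so D is a cut vertex.
By contrast removing F leaves 1 component; it is not a cut vertex. No other vertex is a cut vertex either.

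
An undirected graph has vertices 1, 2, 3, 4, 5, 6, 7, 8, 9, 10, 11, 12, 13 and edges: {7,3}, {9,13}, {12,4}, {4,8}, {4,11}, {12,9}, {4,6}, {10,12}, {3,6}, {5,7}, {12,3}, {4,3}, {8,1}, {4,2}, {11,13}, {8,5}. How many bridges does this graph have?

3

The edges on the cycle 12-4-8-5-7-3-12 are not bridges since each lies on that cycle.
But removing 2–4 disconnects 2 from 4; removing 8–1 disconnects 8 from 1; removing 12–10 disconnects 12 from 10 — these are bridges.
That makes 3 bridges.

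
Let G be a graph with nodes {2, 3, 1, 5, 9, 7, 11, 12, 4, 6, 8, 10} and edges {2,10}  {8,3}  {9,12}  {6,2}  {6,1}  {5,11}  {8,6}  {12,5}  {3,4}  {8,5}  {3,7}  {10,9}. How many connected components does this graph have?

Starting from 1 we can reach 1, 2, 3, 4, 5, 6, 7, 8, 9, 10, 11, 12. That is one component of size 12.
Total: 1 component.

1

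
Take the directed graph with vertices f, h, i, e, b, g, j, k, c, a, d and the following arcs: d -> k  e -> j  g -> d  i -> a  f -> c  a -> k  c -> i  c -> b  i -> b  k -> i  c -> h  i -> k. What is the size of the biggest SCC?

{a, i, k} are all mutually reachable — one SCC of size 3.
{c} is an SCC by itself.
{d} is an SCC by itself.
{j} is an SCC by itself.
{h} is an SCC by itself.
(and 4 more singleton SCCs)
The largest has 3 vertices.

3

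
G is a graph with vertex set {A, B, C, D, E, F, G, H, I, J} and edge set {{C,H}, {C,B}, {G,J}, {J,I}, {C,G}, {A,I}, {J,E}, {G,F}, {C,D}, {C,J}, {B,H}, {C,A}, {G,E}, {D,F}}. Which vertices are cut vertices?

C

Removing C increases the component count from 1 to 2, so C is a cut vertex.
By contrast removing E leaves 1 component; it is not a cut vertex. No other vertex is a cut vertex either.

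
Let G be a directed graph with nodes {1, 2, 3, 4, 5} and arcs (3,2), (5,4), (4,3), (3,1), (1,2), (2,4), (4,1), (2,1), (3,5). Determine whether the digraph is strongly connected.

Yes

From 2 we can reach every vertex (1, 2, 3, 4, 5), and every vertex can reach 2 (1, 2, 3, 4, 5). So the whole graph is one strongly connected component.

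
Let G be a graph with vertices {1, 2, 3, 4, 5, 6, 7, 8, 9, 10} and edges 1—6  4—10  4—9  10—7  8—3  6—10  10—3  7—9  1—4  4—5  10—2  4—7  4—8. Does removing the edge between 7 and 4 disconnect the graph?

After removing 7—4, the path 7-10-4 still connects them, so the edge is not a bridge.

No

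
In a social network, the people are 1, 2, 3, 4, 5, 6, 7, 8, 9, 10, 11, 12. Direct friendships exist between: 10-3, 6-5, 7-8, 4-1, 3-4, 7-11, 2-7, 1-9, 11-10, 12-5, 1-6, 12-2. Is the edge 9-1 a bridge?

Yes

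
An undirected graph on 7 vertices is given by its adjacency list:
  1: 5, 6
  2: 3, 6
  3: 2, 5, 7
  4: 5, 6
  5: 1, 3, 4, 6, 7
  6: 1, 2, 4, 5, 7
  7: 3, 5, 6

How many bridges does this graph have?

The edges on the cycle 5-6-2-3-5 are not bridges since each lies on that cycle.
Every edge lies on some cycle, so there are no bridges.

0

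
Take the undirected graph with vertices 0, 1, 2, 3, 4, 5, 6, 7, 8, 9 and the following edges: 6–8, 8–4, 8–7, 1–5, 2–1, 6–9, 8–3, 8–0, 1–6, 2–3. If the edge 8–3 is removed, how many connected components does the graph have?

1

8 and 3 are still connected via 8-6-1-2-3, so the component count stays at 1.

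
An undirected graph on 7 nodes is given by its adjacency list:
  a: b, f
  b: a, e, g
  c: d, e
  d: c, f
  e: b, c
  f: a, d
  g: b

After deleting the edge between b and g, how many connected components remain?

Before removal there is 1 component.
b-g is a bridge — removing it separates b's side from g's side.
After removal: 2 components.

2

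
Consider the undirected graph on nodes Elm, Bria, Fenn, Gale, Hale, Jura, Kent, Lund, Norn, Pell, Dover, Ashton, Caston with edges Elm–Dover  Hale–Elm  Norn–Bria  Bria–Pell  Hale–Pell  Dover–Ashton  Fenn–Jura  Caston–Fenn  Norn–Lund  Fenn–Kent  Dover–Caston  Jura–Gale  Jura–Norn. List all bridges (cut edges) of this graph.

Ashton-Dover, Fenn-Kent, Gale-Jura, Lund-Norn

The edges on the cycle Hale-Elm-Dover-Caston-Fenn-Jura-Norn-Bria-Pell-Hale are not bridges since each lies on that cycle.
But removing Fenn–Kent disconnects Fenn from Kent; removing Ashton–Dover disconnects Ashton from Dover; removing Gale–Jura disconnects Gale from Jura; removing Lund–Norn disconnects Lund from Norn — these are bridges.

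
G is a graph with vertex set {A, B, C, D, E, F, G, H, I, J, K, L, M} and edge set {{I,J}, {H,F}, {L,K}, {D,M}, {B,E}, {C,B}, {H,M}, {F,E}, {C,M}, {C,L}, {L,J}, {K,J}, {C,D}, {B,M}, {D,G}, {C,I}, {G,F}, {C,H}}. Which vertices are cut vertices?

C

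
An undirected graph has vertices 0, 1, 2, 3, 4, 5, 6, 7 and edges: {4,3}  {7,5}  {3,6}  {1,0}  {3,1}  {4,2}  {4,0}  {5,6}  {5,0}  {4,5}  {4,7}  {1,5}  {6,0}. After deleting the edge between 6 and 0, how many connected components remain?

6 and 0 are still connected via 6-5-0, so the component count stays at 1.

1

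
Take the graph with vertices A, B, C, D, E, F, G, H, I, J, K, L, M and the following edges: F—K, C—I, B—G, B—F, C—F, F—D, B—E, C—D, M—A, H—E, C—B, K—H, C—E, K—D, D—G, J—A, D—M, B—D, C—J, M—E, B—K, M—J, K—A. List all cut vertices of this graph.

Removing C increases the component count from 2 to 3, so C is a cut vertex.
By contrast removing E leaves 2 components; it is not a cut vertex. No other vertex is a cut vertex either.

C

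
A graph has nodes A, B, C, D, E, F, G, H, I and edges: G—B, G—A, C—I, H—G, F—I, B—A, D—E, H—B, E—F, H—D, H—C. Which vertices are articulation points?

Removing H increases the component count from 1 to 2, so H is a cut vertex.
By contrast removing A leaves 1 component; it is not a cut vertex. No other vertex is a cut vertex either.

H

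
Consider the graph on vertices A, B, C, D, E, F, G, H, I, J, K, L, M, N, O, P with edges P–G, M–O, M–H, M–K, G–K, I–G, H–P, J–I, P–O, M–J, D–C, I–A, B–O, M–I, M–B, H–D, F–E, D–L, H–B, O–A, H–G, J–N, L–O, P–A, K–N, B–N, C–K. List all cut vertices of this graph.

none

Removing A, for instance, still leaves 2 components. No single vertex removal increases the component count — the graph has no articulation points.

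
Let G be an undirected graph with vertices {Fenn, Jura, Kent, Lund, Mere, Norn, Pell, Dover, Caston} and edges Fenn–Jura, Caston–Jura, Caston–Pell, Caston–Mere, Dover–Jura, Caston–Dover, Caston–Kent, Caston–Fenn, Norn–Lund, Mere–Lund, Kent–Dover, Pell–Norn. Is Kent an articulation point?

No

Deleting Kent leaves 1 component (was 1) (its neighbors Dover, Caston remain connected to each other), so Kent is not a cut vertex.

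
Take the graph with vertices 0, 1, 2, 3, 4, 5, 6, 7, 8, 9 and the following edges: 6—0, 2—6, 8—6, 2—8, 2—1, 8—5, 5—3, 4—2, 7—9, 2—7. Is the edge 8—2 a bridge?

No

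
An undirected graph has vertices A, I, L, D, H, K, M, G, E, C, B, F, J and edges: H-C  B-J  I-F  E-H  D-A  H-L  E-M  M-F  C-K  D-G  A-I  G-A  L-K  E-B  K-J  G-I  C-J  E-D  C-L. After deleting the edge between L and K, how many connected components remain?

1

L and K are still connected via L-C-K, so the component count stays at 1.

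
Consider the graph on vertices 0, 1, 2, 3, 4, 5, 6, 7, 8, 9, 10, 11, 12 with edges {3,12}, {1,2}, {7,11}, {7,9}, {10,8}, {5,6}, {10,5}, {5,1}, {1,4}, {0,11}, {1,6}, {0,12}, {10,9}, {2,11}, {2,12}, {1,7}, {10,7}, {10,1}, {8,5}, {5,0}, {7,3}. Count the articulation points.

1

Removing 1 increases the component count from 1 to 2, so 1 is a cut vertex.
By contrast removing 6 leaves 1 component; it is not a cut vertex. No other vertex is a cut vertex either.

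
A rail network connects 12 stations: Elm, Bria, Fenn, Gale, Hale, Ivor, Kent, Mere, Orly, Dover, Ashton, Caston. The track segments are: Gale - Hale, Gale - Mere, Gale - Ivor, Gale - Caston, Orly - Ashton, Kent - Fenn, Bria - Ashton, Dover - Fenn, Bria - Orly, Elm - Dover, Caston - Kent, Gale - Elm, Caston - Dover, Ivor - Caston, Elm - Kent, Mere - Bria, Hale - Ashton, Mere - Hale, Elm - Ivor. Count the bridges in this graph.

The edges on the cycle Elm-Kent-Fenn-Dover-Elm are not bridges since each lies on that cycle.
Every edge lies on some cycle, so there are no bridges.

0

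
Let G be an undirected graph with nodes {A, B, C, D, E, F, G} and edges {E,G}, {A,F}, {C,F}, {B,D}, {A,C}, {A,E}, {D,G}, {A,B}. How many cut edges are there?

The edges on the cycle A-C-F-A are not bridges since each lies on that cycle.
Every edge lies on some cycle, so there are no bridges.

0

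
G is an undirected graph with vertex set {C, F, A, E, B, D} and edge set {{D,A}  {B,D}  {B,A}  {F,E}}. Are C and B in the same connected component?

The component containing C is {C}, and B is not in it.

No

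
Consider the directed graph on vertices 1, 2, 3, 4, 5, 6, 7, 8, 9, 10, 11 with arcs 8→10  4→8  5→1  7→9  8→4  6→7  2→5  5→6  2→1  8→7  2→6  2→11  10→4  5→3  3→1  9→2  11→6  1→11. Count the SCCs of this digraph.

{1, 2, 3, 5, 6, 7, 9, 11} are all mutually reachable — one SCC of size 8.
{4, 8, 10} are all mutually reachable — one SCC of size 3.
That gives 2 strongly connected components.

2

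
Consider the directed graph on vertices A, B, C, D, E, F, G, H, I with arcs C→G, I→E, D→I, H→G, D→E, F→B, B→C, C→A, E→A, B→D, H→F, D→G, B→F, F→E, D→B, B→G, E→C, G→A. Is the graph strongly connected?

There is no directed path from A to B, so the graph is not strongly connected.

No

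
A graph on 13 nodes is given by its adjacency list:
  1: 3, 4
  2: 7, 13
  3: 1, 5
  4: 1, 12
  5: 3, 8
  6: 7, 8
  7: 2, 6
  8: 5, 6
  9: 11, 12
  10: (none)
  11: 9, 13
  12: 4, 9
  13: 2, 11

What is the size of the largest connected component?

12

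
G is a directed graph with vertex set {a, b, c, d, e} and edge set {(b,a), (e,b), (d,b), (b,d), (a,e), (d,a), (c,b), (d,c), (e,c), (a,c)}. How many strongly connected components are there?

{a, b, c, d, e} are all mutually reachable — one SCC of size 5.
That gives 1 strongly connected component.

1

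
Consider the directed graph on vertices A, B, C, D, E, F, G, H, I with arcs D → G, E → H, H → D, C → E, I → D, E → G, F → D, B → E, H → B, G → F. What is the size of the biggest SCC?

3

{D, F, G} are all mutually reachable — one SCC of size 3.
{B, E, H} are all mutually reachable — one SCC of size 3.
{A} is an SCC by itself.
{I} is an SCC by itself.
{C} is an SCC by itself.
The largest has 3 vertices.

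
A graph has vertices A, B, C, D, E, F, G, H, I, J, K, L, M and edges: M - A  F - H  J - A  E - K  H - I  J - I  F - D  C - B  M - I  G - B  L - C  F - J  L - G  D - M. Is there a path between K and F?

No

The component containing K is {E, K}, and F is not in it.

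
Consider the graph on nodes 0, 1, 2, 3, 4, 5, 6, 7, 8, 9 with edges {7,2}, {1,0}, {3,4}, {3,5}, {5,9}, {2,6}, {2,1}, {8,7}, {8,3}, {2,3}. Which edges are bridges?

0-1, 1-2, 2-6, 3-4, 3-5, 5-9

The edges on the cycle 8-7-2-3-8 are not bridges since each lies on that cycle.
But removing 3–5 disconnects 3 from 5; removing 2–1 disconnects 2 from 1; removing 9–5 disconnects 9 from 5; removing 2–6 disconnects 2 from 6 — these are bridges.
In total 6 edges are bridges.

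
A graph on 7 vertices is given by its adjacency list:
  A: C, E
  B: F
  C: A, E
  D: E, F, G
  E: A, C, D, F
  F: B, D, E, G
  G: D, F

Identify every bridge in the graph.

B-F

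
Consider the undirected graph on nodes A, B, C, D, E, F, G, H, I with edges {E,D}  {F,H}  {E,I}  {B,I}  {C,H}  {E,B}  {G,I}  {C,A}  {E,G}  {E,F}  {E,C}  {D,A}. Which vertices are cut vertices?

Removing E increases the component count from 1 to 2, so E is a cut vertex.
By contrast removing I leaves 1 component; it is not a cut vertex. No other vertex is a cut vertex either.

E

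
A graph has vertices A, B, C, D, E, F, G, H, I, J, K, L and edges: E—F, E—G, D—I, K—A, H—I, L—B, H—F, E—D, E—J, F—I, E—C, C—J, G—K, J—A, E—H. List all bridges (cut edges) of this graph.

B-L

The edges on the cycle E-D-I-F-E are not bridges since each lies on that cycle.
But removing L—B disconnects L from B — this is a bridge.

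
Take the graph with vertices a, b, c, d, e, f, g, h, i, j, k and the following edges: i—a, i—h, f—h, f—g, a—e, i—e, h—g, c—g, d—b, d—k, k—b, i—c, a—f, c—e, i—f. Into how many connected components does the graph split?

3

j is isolated — a component by itself.
Starting from b we can reach b, d, k. That is one component of size 3.
Starting from a we can reach a, c, e, f, g, h, i. That is one component of size 7.
Total: 3 components.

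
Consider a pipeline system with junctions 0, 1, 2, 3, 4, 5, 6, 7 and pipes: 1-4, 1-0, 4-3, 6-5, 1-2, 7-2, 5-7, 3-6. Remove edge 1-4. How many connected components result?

1 and 4 are still connected via 1-2-7-5-6-3-4, so the component count stays at 1.

1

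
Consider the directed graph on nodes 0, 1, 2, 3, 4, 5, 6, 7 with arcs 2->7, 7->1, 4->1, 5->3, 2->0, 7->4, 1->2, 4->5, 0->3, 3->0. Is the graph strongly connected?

There is no directed path from 6 to 7, so the graph is not strongly connected.

No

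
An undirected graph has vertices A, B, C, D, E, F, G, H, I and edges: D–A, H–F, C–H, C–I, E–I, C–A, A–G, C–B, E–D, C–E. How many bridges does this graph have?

The edges on the cycle C-E-D-A-C are not bridges since each lies on that cycle.
But removing C–H disconnects C from H; removing F–H disconnects F from H; removing C–B disconnects C from B; removing A–G disconnects A from G — these are bridges.
That makes 4 bridges.

4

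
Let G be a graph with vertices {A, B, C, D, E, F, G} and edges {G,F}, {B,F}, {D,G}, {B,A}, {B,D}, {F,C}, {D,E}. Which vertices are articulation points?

B, D, F

Removing B increases the component count from 1 to 2, so B is a cut vertex.
Removing D increases the component count from 1 to 2, so D is a cut vertex.
Removing F increases the component count from 1 to 2, so F is a cut vertex.
By contrast removing E leaves 1 component; it is not a cut vertex. No other vertex is a cut vertex either.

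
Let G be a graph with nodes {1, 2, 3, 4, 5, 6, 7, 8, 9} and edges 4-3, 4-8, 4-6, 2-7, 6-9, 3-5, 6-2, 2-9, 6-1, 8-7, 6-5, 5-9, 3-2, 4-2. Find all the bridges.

1-6

The edges on the cycle 4-6-9-5-3-4 are not bridges since each lies on that cycle.
But removing 1-6 disconnects 1 from 6 — this is a bridge.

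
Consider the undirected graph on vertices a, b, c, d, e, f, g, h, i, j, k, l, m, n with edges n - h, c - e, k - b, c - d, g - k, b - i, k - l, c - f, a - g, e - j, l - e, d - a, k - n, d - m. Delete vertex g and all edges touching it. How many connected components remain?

With g gone, the remaining components are: {a, b, c, d, e, f, h, i, j, k, l, m, n}.
That is 1 component.

1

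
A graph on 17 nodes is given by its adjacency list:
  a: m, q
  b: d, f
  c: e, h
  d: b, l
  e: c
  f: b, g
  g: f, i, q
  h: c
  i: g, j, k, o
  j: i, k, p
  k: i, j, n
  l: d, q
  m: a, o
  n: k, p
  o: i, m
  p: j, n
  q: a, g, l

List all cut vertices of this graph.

c, i

Removing c increases the component count from 2 to 3, so c is a cut vertex.
Removing i increases the component count from 2 to 3, so i is a cut vertex.
By contrast removing p leaves 2 components; it is not a cut vertex. No other vertex is a cut vertex either.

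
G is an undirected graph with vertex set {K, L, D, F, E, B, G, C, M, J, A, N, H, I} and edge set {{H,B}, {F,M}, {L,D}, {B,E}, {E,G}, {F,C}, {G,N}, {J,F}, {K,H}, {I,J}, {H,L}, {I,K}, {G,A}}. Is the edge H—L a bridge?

Removing H—L leaves no path between H and L: the component count goes from 1 to 2. So it is a bridge.

Yes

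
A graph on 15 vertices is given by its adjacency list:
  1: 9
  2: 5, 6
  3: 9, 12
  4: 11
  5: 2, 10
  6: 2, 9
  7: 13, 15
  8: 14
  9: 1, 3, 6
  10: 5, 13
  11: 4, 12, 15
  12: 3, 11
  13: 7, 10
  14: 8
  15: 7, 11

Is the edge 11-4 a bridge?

Yes

Removing 11-4 leaves no path between 11 and 4: the component count goes from 2 to 3. So it is a bridge.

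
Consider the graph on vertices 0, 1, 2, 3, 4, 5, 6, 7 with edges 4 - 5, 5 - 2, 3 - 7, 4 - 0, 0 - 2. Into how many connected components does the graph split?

6 is isolated — a component by itself.
1 is isolated — a component by itself.
Starting from 3 we can reach 3, 7. That is one component of size 2.
Starting from 0 we can reach 0, 2, 4, 5. That is one component of size 4.
Total: 4 components.

4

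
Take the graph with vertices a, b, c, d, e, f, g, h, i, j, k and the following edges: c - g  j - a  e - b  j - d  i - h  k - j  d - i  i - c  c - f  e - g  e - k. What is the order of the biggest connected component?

Starting from a we can reach a, b, c, d, e, f, g, h, i, j, k. That is one component of size 11.
The largest has 11 vertices.

11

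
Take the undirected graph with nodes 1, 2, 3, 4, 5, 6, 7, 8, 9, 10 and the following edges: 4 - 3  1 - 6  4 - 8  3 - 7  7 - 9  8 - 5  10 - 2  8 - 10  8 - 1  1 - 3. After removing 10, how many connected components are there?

With 10 gone, the remaining components are: {2}; {1, 3, 4, 5, 6, 7, 8, 9}.
That is 2 components.

2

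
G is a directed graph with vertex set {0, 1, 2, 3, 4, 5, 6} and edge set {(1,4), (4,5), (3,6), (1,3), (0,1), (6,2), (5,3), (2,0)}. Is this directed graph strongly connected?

Yes

From 1 we can reach every vertex (0, 1, 2, 3, 4, 5, 6), and every vertex can reach 1 (0, 1, 2, 3, 4, 5, 6). So the whole graph is one strongly connected component.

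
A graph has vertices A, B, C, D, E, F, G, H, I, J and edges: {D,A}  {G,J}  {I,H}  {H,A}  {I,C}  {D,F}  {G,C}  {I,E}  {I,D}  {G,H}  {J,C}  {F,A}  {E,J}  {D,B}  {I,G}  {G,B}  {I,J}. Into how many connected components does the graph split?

Starting from A we can reach A, B, C, D, E, F, G, H, I, J. That is one component of size 10.
Total: 1 component.

1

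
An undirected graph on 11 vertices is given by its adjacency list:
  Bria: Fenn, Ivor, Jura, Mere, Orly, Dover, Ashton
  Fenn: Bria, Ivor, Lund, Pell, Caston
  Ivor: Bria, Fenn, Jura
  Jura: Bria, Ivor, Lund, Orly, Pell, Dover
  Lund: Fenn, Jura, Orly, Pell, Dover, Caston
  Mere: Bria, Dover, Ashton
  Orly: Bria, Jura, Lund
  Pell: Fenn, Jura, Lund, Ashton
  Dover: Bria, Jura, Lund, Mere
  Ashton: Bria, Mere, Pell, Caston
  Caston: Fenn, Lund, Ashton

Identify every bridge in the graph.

none

The edges on the cycle Orly-Jura-Pell-Ashton-Caston-Lund-Orly are not bridges since each lies on that cycle.
Every edge lies on some cycle, so there are no bridges.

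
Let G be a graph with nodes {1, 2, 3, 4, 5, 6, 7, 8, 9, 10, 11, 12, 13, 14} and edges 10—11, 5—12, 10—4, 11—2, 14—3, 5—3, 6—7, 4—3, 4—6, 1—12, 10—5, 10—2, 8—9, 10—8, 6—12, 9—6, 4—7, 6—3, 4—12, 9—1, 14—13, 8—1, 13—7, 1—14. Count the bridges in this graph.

0

The edges on the cycle 10-11-2-10 are not bridges since each lies on that cycle.
Every edge lies on some cycle, so there are no bridges.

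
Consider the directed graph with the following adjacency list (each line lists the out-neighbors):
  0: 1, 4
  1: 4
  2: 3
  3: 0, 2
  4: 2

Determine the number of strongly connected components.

1

{0, 1, 2, 3, 4} are all mutually reachable — one SCC of size 5.
That gives 1 strongly connected component.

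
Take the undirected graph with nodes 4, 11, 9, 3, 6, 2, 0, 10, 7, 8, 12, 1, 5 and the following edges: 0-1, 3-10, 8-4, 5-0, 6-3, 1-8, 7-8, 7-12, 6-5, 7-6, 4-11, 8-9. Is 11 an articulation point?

No

Deleting 11 leaves 2 components (was 2), so 11 is not a cut vertex.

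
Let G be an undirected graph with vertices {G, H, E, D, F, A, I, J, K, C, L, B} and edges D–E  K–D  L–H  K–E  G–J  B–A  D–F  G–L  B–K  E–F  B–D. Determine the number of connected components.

4

I is isolated — a component by itself.
C is isolated — a component by itself.
Starting from G we can reach G, H, J, L. That is one component of size 4.
Starting from A we can reach A, B, D, E, F, K. That is one component of size 6.
Total: 4 components.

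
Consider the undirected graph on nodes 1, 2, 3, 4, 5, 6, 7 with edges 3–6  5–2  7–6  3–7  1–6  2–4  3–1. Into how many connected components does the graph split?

2

Starting from 2 we can reach 2, 4, 5. That is one component of size 3.
Starting from 1 we can reach 1, 3, 6, 7. That is one component of size 4.
Total: 2 components.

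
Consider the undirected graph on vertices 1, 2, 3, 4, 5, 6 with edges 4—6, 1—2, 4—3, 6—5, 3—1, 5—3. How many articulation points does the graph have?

Removing 1 increases the component count from 1 to 2, so 1 is a cut vertex.
Removing 3 increases the component count from 1 to 2, so 3 is a cut vertex.
By contrast removing 4 leaves 1 component; it is not a cut vertex. No other vertex is a cut vertex either.

2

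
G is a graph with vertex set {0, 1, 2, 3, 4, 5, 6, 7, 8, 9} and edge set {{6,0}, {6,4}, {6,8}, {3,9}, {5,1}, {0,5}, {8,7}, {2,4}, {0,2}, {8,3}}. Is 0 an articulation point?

Deleting 0 raises the number of components from 1 to 2, so 0 is a cut vertex.

Yes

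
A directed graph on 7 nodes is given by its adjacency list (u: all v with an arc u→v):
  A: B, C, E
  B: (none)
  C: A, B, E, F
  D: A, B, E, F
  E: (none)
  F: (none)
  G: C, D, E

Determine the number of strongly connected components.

6

{A, C} are all mutually reachable — one SCC of size 2.
{E} is an SCC by itself.
{G} is an SCC by itself.
{B} is an SCC by itself.
{F} is an SCC by itself.
(and 1 more singleton SCC)
That gives 6 strongly connected components.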